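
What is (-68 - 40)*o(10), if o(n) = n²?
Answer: -10800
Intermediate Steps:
(-68 - 40)*o(10) = (-68 - 40)*10² = -108*100 = -10800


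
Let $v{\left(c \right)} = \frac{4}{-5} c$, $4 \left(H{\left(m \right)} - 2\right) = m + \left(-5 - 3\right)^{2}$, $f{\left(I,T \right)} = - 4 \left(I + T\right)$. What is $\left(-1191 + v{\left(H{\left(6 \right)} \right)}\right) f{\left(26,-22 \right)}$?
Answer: $\frac{96528}{5} \approx 19306.0$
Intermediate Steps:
$f{\left(I,T \right)} = - 4 I - 4 T$
$H{\left(m \right)} = 18 + \frac{m}{4}$ ($H{\left(m \right)} = 2 + \frac{m + \left(-5 - 3\right)^{2}}{4} = 2 + \frac{m + \left(-8\right)^{2}}{4} = 2 + \frac{m + 64}{4} = 2 + \frac{64 + m}{4} = 2 + \left(16 + \frac{m}{4}\right) = 18 + \frac{m}{4}$)
$v{\left(c \right)} = - \frac{4 c}{5}$ ($v{\left(c \right)} = 4 \left(- \frac{1}{5}\right) c = - \frac{4 c}{5}$)
$\left(-1191 + v{\left(H{\left(6 \right)} \right)}\right) f{\left(26,-22 \right)} = \left(-1191 - \frac{4 \left(18 + \frac{1}{4} \cdot 6\right)}{5}\right) \left(\left(-4\right) 26 - -88\right) = \left(-1191 - \frac{4 \left(18 + \frac{3}{2}\right)}{5}\right) \left(-104 + 88\right) = \left(-1191 - \frac{78}{5}\right) \left(-16\right) = \left(- \frac{6033}{5}\right) \left(-16\right) = \frac{96528}{5}$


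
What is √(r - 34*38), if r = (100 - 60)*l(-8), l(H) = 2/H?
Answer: I*√1302 ≈ 36.083*I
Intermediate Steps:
r = -10 (r = (100 - 60)*(2/(-8)) = 40*(2*(-⅛)) = 40*(-¼) = -10)
√(r - 34*38) = √(-10 - 34*38) = √(-10 - 1292) = √(-1302) = I*√1302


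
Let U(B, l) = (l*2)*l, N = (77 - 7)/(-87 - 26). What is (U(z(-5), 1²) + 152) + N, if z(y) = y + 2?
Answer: 17332/113 ≈ 153.38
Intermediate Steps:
N = -70/113 (N = 70/(-113) = 70*(-1/113) = -70/113 ≈ -0.61947)
z(y) = 2 + y
U(B, l) = 2*l² (U(B, l) = (2*l)*l = 2*l²)
(U(z(-5), 1²) + 152) + N = (2*(1²)² + 152) - 70/113 = (2*1² + 152) - 70/113 = (2*1 + 152) - 70/113 = (2 + 152) - 70/113 = 154 - 70/113 = 17332/113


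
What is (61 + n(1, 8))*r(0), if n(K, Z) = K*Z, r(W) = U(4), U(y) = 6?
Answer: 414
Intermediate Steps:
r(W) = 6
(61 + n(1, 8))*r(0) = (61 + 1*8)*6 = (61 + 8)*6 = 69*6 = 414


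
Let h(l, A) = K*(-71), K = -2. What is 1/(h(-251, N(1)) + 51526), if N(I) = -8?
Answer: 1/51668 ≈ 1.9354e-5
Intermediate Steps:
h(l, A) = 142 (h(l, A) = -2*(-71) = 142)
1/(h(-251, N(1)) + 51526) = 1/(142 + 51526) = 1/51668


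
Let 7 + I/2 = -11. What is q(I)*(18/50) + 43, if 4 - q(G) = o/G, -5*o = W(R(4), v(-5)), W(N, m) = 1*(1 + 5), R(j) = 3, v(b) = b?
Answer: 11107/250 ≈ 44.428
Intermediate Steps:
W(N, m) = 6 (W(N, m) = 1*6 = 6)
o = -6/5 (o = -1/5*6 = -6/5 ≈ -1.2000)
I = -36 (I = -14 + 2*(-11) = -14 - 22 = -36)
q(G) = 4 + 6/(5*G) (q(G) = 4 - (-6)/(5*G) = 4 + 6/(5*G))
q(I)*(18/50) + 43 = (4 + (6/5)/(-36))*(18/50) + 43 = (4 + (6/5)*(-1/36))*(18*(1/50)) + 43 = (4 - 1/30)*(9/25) + 43 = (119/30)*(9/25) + 43 = 357/250 + 43 = 11107/250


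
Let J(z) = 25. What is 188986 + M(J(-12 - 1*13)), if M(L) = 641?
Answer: 189627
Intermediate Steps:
188986 + M(J(-12 - 1*13)) = 188986 + 641 = 189627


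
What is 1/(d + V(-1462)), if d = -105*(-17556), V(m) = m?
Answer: 1/1841918 ≈ 5.4291e-7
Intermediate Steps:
d = 1843380
1/(d + V(-1462)) = 1/(1843380 - 1462) = 1/1841918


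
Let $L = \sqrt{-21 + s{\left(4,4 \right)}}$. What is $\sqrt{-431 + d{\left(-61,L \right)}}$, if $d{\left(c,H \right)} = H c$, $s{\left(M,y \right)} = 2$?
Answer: $\sqrt{-431 - 61 i \sqrt{19}} \approx 6.1408 - 21.65 i$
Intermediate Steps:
$L = i \sqrt{19}$ ($L = \sqrt{-21 + 2} = \sqrt{-19} = i \sqrt{19} \approx 4.3589 i$)
$\sqrt{-431 + d{\left(-61,L \right)}} = \sqrt{-431 + i \sqrt{19} \left(-61\right)} = \sqrt{-431 - 61 i \sqrt{19}}$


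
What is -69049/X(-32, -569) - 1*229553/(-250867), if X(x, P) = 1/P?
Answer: 9856283939380/250867 ≈ 3.9289e+7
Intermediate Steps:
-69049/X(-32, -569) - 1*229553/(-250867) = -69049/(1/(-569)) - 1*229553/(-250867) = -69049/(-1/569) - 229553*(-1/250867) = -69049*(-569) + 229553/250867 = 39288881 + 229553/250867 = 9856283939380/250867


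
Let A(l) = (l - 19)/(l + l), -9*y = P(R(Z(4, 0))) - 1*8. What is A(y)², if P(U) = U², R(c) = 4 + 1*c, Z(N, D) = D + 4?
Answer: 51529/12544 ≈ 4.1079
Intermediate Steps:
Z(N, D) = 4 + D
R(c) = 4 + c
y = -56/9 (y = -((4 + (4 + 0))² - 1*8)/9 = -((4 + 4)² - 8)/9 = -(8² - 8)/9 = -(64 - 8)/9 = -⅑*56 = -56/9 ≈ -6.2222)
A(l) = (-19 + l)/(2*l) (A(l) = (-19 + l)/((2*l)) = (-19 + l)*(1/(2*l)) = (-19 + l)/(2*l))
A(y)² = ((-19 - 56/9)/(2*(-56/9)))² = ((½)*(-9/56)*(-227/9))² = (227/112)² = 51529/12544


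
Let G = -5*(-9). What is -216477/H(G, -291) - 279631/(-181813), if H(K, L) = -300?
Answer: 13147407367/18181300 ≈ 723.13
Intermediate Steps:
G = 45
-216477/H(G, -291) - 279631/(-181813) = -216477/(-300) - 279631/(-181813) = -216477*(-1/300) - 279631*(-1/181813) = 72159/100 + 279631/181813 = 13147407367/18181300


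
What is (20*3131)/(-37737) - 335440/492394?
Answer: -3106586540/1327248027 ≈ -2.3406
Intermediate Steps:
(20*3131)/(-37737) - 335440/492394 = 62620*(-1/37737) - 335440*1/492394 = -62620/37737 - 23960/35171 = -3106586540/1327248027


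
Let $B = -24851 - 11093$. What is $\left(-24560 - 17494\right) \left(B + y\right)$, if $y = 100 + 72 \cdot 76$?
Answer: $1277264088$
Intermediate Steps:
$B = -35944$ ($B = -24851 - 11093 = -35944$)
$y = 5572$ ($y = 100 + 5472 = 5572$)
$\left(-24560 - 17494\right) \left(B + y\right) = \left(-24560 - 17494\right) \left(-35944 + 5572\right) = \left(-42054\right) \left(-30372\right) = 1277264088$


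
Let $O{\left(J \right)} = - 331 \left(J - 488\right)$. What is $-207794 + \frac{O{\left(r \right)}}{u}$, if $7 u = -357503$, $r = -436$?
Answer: $- \frac{74289119290}{357503} \approx -2.078 \cdot 10^{5}$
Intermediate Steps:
$O{\left(J \right)} = 161528 - 331 J$ ($O{\left(J \right)} = - 331 \left(-488 + J\right) = 161528 - 331 J$)
$u = - \frac{357503}{7}$ ($u = \frac{1}{7} \left(-357503\right) = - \frac{357503}{7} \approx -51072.0$)
$-207794 + \frac{O{\left(r \right)}}{u} = -207794 + \frac{161528 - -144316}{- \frac{357503}{7}} = -207794 + \left(161528 + 144316\right) \left(- \frac{7}{357503}\right) = -207794 + 305844 \left(- \frac{7}{357503}\right) = -207794 - \frac{2140908}{357503} = - \frac{74289119290}{357503}$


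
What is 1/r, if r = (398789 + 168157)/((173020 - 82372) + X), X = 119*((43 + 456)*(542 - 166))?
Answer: 11208952/283473 ≈ 39.542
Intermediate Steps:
X = 22327256 (X = 119*(499*376) = 119*187624 = 22327256)
r = 283473/11208952 (r = (398789 + 168157)/((173020 - 82372) + 22327256) = 566946/(90648 + 22327256) = 566946/22417904 = 566946*(1/22417904) = 283473/11208952 ≈ 0.025290)
1/r = 1/(283473/11208952) = 11208952/283473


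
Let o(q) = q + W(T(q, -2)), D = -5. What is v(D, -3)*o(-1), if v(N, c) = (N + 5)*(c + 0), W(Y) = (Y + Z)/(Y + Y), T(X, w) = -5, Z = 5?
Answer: 0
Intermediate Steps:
W(Y) = (5 + Y)/(2*Y) (W(Y) = (Y + 5)/(Y + Y) = (5 + Y)/((2*Y)) = (5 + Y)*(1/(2*Y)) = (5 + Y)/(2*Y))
o(q) = q (o(q) = q + (½)*(5 - 5)/(-5) = q + (½)*(-⅕)*0 = q + 0 = q)
v(N, c) = c*(5 + N) (v(N, c) = (5 + N)*c = c*(5 + N))
v(D, -3)*o(-1) = -3*(5 - 5)*(-1) = -3*0*(-1) = 0*(-1) = 0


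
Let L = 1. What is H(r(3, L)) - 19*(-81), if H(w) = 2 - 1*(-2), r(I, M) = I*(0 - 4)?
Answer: 1543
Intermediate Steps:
r(I, M) = -4*I (r(I, M) = I*(-4) = -4*I)
H(w) = 4 (H(w) = 2 + 2 = 4)
H(r(3, L)) - 19*(-81) = 4 - 19*(-81) = 4 + 1539 = 1543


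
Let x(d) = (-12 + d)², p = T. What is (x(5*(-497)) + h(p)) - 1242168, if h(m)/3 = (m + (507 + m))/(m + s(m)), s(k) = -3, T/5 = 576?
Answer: 4788140786/959 ≈ 4.9928e+6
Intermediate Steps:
T = 2880 (T = 5*576 = 2880)
p = 2880
h(m) = 3*(507 + 2*m)/(-3 + m) (h(m) = 3*((m + (507 + m))/(m - 3)) = 3*((507 + 2*m)/(-3 + m)) = 3*(507 + 2*m)/(-3 + m))
(x(5*(-497)) + h(p)) - 1242168 = ((-12 + 5*(-497))² + 3*(507 + 2*2880)/(-3 + 2880)) - 1242168 = ((-12 - 2485)² + 3*(507 + 5760)/2877) - 1242168 = ((-2497)² + 3*(1/2877)*6267) - 1242168 = (6235009 + 6267/959) - 1242168 = 5979379898/959 - 1242168 = 4788140786/959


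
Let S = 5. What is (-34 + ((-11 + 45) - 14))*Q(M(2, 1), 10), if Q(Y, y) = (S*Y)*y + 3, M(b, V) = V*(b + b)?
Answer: -2842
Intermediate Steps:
M(b, V) = 2*V*b (M(b, V) = V*(2*b) = 2*V*b)
Q(Y, y) = 3 + 5*Y*y (Q(Y, y) = (5*Y)*y + 3 = 5*Y*y + 3 = 3 + 5*Y*y)
(-34 + ((-11 + 45) - 14))*Q(M(2, 1), 10) = (-34 + ((-11 + 45) - 14))*(3 + 5*(2*1*2)*10) = (-34 + (34 - 14))*(3 + 5*4*10) = (-34 + 20)*(3 + 200) = -14*203 = -2842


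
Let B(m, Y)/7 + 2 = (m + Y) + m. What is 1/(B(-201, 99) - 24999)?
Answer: -1/27134 ≈ -3.6854e-5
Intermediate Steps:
B(m, Y) = -14 + 7*Y + 14*m (B(m, Y) = -14 + 7*((m + Y) + m) = -14 + 7*((Y + m) + m) = -14 + 7*(Y + 2*m) = -14 + (7*Y + 14*m) = -14 + 7*Y + 14*m)
1/(B(-201, 99) - 24999) = 1/((-14 + 7*99 + 14*(-201)) - 24999) = 1/((-14 + 693 - 2814) - 24999) = 1/(-2135 - 24999) = 1/(-27134) = -1/27134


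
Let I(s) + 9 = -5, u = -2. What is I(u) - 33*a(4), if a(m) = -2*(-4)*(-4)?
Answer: 1042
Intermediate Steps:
I(s) = -14 (I(s) = -9 - 5 = -14)
a(m) = -32 (a(m) = 8*(-4) = -32)
I(u) - 33*a(4) = -14 - 33*(-32) = -14 + 1056 = 1042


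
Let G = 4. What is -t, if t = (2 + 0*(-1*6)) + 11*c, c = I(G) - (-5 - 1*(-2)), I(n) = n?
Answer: -79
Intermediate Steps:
c = 7 (c = 4 - (-5 - 1*(-2)) = 4 - (-5 + 2) = 4 - 1*(-3) = 4 + 3 = 7)
t = 79 (t = (2 + 0*(-1*6)) + 11*7 = (2 + 0*(-6)) + 77 = (2 + 0) + 77 = 2 + 77 = 79)
-t = -1*79 = -79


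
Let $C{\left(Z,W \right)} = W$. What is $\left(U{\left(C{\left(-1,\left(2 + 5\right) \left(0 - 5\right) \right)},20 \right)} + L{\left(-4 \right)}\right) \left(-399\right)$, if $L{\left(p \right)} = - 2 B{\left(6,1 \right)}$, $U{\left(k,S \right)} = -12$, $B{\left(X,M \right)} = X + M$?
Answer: $10374$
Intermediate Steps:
$B{\left(X,M \right)} = M + X$
$L{\left(p \right)} = -14$ ($L{\left(p \right)} = - 2 \left(1 + 6\right) = \left(-2\right) 7 = -14$)
$\left(U{\left(C{\left(-1,\left(2 + 5\right) \left(0 - 5\right) \right)},20 \right)} + L{\left(-4 \right)}\right) \left(-399\right) = \left(-12 - 14\right) \left(-399\right) = \left(-26\right) \left(-399\right) = 10374$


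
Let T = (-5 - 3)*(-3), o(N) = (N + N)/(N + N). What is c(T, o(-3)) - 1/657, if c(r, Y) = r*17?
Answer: 268055/657 ≈ 408.00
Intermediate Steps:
o(N) = 1 (o(N) = (2*N)/((2*N)) = (2*N)*(1/(2*N)) = 1)
T = 24 (T = -8*(-3) = 24)
c(r, Y) = 17*r
c(T, o(-3)) - 1/657 = 17*24 - 1/657 = 408 - 1*1/657 = 408 - 1/657 = 268055/657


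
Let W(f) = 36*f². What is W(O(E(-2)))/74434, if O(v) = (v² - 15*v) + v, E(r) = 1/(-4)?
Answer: 29241/4763776 ≈ 0.0061382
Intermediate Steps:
E(r) = -¼ (E(r) = 1*(-¼) = -¼)
O(v) = v² - 14*v
W(O(E(-2)))/74434 = (36*(-(-14 - ¼)/4)²)/74434 = (36*(-¼*(-57/4))²)*(1/74434) = (36*(57/16)²)*(1/74434) = (36*(3249/256))*(1/74434) = (29241/64)*(1/74434) = 29241/4763776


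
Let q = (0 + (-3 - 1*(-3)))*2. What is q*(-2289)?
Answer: 0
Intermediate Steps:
q = 0 (q = (0 + (-3 + 3))*2 = (0 + 0)*2 = 0*2 = 0)
q*(-2289) = 0*(-2289) = 0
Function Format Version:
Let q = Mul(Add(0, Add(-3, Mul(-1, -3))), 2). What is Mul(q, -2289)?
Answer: 0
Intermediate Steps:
q = 0 (q = Mul(Add(0, Add(-3, 3)), 2) = Mul(Add(0, 0), 2) = Mul(0, 2) = 0)
Mul(q, -2289) = Mul(0, -2289) = 0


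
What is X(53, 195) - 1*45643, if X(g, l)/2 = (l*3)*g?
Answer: 16367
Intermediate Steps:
X(g, l) = 6*g*l (X(g, l) = 2*((l*3)*g) = 2*((3*l)*g) = 2*(3*g*l) = 6*g*l)
X(53, 195) - 1*45643 = 6*53*195 - 1*45643 = 62010 - 45643 = 16367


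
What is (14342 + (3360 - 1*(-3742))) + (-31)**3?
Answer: -8347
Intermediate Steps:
(14342 + (3360 - 1*(-3742))) + (-31)**3 = (14342 + (3360 + 3742)) - 29791 = (14342 + 7102) - 29791 = 21444 - 29791 = -8347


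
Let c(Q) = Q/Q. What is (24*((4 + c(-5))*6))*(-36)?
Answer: -25920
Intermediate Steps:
c(Q) = 1
(24*((4 + c(-5))*6))*(-36) = (24*((4 + 1)*6))*(-36) = (24*(5*6))*(-36) = (24*30)*(-36) = 720*(-36) = -25920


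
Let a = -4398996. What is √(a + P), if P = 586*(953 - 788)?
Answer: 3*I*√478034 ≈ 2074.2*I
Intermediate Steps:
P = 96690 (P = 586*165 = 96690)
√(a + P) = √(-4398996 + 96690) = √(-4302306) = 3*I*√478034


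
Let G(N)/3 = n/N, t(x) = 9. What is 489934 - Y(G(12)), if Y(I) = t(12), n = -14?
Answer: 489925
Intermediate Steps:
G(N) = -42/N (G(N) = 3*(-14/N) = -42/N)
Y(I) = 9
489934 - Y(G(12)) = 489934 - 1*9 = 489934 - 9 = 489925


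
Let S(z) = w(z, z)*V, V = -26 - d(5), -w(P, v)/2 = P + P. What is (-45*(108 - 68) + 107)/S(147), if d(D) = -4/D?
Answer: -8465/74088 ≈ -0.11426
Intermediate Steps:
w(P, v) = -4*P (w(P, v) = -2*(P + P) = -4*P)
V = -126/5 (V = -26 - (-4)/5 = -26 - 1*(-⅘) = -26 + ⅘ = -126/5 ≈ -25.200)
S(z) = 504*z/5 (S(z) = -4*z*(-126/5) = 504*z/5)
(-45*(108 - 68) + 107)/S(147) = (-45*(108 - 68) + 107)/(((504/5)*147)) = (-45*40 + 107)/(74088/5) = (-1800 + 107)*(5/74088) = -1693*5/74088 = -8465/74088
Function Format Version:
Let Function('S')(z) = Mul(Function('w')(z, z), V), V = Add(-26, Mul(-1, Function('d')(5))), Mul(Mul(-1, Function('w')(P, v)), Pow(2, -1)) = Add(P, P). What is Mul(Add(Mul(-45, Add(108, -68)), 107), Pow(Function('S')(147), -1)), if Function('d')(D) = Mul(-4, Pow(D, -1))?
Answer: Rational(-8465, 74088) ≈ -0.11426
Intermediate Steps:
Function('w')(P, v) = Mul(-4, P) (Function('w')(P, v) = Mul(-2, Add(P, P)) = Mul(-2, Mul(2, P)) = Mul(-4, P))
V = Rational(-126, 5) (V = Add(-26, Mul(-1, Mul(-4, Pow(5, -1)))) = Add(-26, Mul(-1, Mul(-4, Rational(1, 5)))) = Add(-26, Mul(-1, Rational(-4, 5))) = Add(-26, Rational(4, 5)) = Rational(-126, 5) ≈ -25.200)
Function('S')(z) = Mul(Rational(504, 5), z) (Function('S')(z) = Mul(Mul(-4, z), Rational(-126, 5)) = Mul(Rational(504, 5), z))
Mul(Add(Mul(-45, Add(108, -68)), 107), Pow(Function('S')(147), -1)) = Mul(Add(Mul(-45, Add(108, -68)), 107), Pow(Mul(Rational(504, 5), 147), -1)) = Mul(Add(Mul(-45, 40), 107), Pow(Rational(74088, 5), -1)) = Mul(Add(-1800, 107), Rational(5, 74088)) = Mul(-1693, Rational(5, 74088)) = Rational(-8465, 74088)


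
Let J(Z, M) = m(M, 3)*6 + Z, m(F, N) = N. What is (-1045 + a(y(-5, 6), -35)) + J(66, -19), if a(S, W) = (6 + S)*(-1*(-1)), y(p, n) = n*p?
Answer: -985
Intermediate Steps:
J(Z, M) = 18 + Z (J(Z, M) = 3*6 + Z = 18 + Z)
a(S, W) = 6 + S (a(S, W) = (6 + S)*1 = 6 + S)
(-1045 + a(y(-5, 6), -35)) + J(66, -19) = (-1045 + (6 + 6*(-5))) + (18 + 66) = (-1045 + (6 - 30)) + 84 = (-1045 - 24) + 84 = -1069 + 84 = -985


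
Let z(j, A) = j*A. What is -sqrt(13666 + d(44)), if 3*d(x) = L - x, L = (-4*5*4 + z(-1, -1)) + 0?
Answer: -5*sqrt(545) ≈ -116.73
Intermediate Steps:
z(j, A) = A*j
L = -79 (L = (-4*5*4 - 1*(-1)) + 0 = (-20*4 + 1) + 0 = (-80 + 1) + 0 = -79 + 0 = -79)
d(x) = -79/3 - x/3 (d(x) = (-79 - x)/3 = -79/3 - x/3)
-sqrt(13666 + d(44)) = -sqrt(13666 + (-79/3 - 1/3*44)) = -sqrt(13666 + (-79/3 - 44/3)) = -sqrt(13666 - 41) = -sqrt(13625) = -5*sqrt(545)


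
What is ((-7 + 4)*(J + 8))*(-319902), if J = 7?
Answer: 14395590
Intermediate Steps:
((-7 + 4)*(J + 8))*(-319902) = ((-7 + 4)*(7 + 8))*(-319902) = -3*15*(-319902) = -45*(-319902) = 14395590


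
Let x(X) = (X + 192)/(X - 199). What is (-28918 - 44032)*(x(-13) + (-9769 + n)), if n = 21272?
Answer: -88942719075/106 ≈ -8.3908e+8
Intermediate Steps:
x(X) = (192 + X)/(-199 + X)
(-28918 - 44032)*(x(-13) + (-9769 + n)) = (-28918 - 44032)*((192 - 13)/(-199 - 13) + (-9769 + 21272)) = -72950*(179/(-212) + 11503) = -72950*(-1/212*179 + 11503) = -72950*(-179/212 + 11503) = -72950*2438457/212 = -88942719075/106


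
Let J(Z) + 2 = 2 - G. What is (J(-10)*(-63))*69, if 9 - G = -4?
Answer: 56511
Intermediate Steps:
G = 13 (G = 9 - 1*(-4) = 9 + 4 = 13)
J(Z) = -13 (J(Z) = -2 + (2 - 1*13) = -2 + (2 - 13) = -2 - 11 = -13)
(J(-10)*(-63))*69 = -13*(-63)*69 = 819*69 = 56511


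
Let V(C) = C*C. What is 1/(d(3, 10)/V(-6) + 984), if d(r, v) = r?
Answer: 12/11809 ≈ 0.0010162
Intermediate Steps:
V(C) = C**2
1/(d(3, 10)/V(-6) + 984) = 1/(3/((-6)**2) + 984) = 1/(3/36 + 984) = 1/(3*(1/36) + 984) = 1/(1/12 + 984) = 1/(11809/12) = 12/11809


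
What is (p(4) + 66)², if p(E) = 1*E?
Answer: 4900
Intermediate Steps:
p(E) = E
(p(4) + 66)² = (4 + 66)² = 70² = 4900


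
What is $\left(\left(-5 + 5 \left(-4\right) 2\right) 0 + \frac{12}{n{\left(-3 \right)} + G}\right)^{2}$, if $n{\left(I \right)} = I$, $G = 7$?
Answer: $9$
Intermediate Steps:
$\left(\left(-5 + 5 \left(-4\right) 2\right) 0 + \frac{12}{n{\left(-3 \right)} + G}\right)^{2} = \left(\left(-5 + 5 \left(-4\right) 2\right) 0 + \frac{12}{-3 + 7}\right)^{2} = \left(\left(-5 - 40\right) 0 + \frac{12}{4}\right)^{2} = \left(\left(-5 - 40\right) 0 + 12 \cdot \frac{1}{4}\right)^{2} = \left(\left(-45\right) 0 + 3\right)^{2} = \left(0 + 3\right)^{2} = 3^{2} = 9$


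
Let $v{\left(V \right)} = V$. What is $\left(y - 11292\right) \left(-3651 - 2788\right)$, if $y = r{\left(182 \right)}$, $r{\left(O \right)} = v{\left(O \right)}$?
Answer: $71537290$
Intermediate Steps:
$r{\left(O \right)} = O$
$y = 182$
$\left(y - 11292\right) \left(-3651 - 2788\right) = \left(182 - 11292\right) \left(-3651 - 2788\right) = \left(-11110\right) \left(-6439\right) = 71537290$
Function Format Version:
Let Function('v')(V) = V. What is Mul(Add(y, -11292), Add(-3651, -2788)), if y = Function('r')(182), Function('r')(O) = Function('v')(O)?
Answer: 71537290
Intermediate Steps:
Function('r')(O) = O
y = 182
Mul(Add(y, -11292), Add(-3651, -2788)) = Mul(Add(182, -11292), Add(-3651, -2788)) = Mul(-11110, -6439) = 71537290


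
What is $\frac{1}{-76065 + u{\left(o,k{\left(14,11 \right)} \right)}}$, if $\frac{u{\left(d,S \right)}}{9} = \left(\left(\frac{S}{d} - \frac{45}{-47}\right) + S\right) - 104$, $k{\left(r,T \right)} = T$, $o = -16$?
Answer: $- \frac{752}{57828477} \approx -1.3004 \cdot 10^{-5}$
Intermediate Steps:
$u{\left(d,S \right)} = - \frac{43587}{47} + 9 S + \frac{9 S}{d}$ ($u{\left(d,S \right)} = 9 \left(\left(\left(\frac{S}{d} - \frac{45}{-47}\right) + S\right) - 104\right) = 9 \left(\left(\left(\frac{S}{d} - - \frac{45}{47}\right) + S\right) - 104\right) = 9 \left(\left(\left(\frac{S}{d} + \frac{45}{47}\right) + S\right) - 104\right) = 9 \left(\left(\left(\frac{45}{47} + \frac{S}{d}\right) + S\right) - 104\right) = 9 \left(\left(\frac{45}{47} + S + \frac{S}{d}\right) - 104\right) = 9 \left(- \frac{4843}{47} + S + \frac{S}{d}\right) = - \frac{43587}{47} + 9 S + \frac{9 S}{d}$)
$\frac{1}{-76065 + u{\left(o,k{\left(14,11 \right)} \right)}} = \frac{1}{-76065 + \left(- \frac{43587}{47} + 9 \cdot 11 + 9 \cdot 11 \frac{1}{-16}\right)} = \frac{1}{-76065 + \left(- \frac{43587}{47} + 99 + 9 \cdot 11 \left(- \frac{1}{16}\right)\right)} = \frac{1}{-76065 - \frac{627597}{752}} = \frac{1}{- \frac{57828477}{752}} = - \frac{752}{57828477}$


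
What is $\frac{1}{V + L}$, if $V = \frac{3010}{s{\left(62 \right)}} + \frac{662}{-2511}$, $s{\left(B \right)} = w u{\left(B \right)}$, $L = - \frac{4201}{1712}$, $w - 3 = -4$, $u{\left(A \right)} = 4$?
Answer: $- \frac{4298832}{3246553135} \approx -0.0013241$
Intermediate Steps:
$w = -1$ ($w = 3 - 4 = -1$)
$L = - \frac{4201}{1712}$ ($L = \left(-4201\right) \frac{1}{1712} = - \frac{4201}{1712} \approx -2.4539$)
$s{\left(B \right)} = -4$ ($s{\left(B \right)} = \left(-1\right) 4 = -4$)
$V = - \frac{3780379}{5022}$ ($V = \frac{3010}{-4} + \frac{662}{-2511} = 3010 \left(- \frac{1}{4}\right) + 662 \left(- \frac{1}{2511}\right) = - \frac{1505}{2} - \frac{662}{2511} = - \frac{3780379}{5022} \approx -752.76$)
$\frac{1}{V + L} = \frac{1}{- \frac{3780379}{5022} - \frac{4201}{1712}} = \frac{1}{- \frac{3246553135}{4298832}} = - \frac{4298832}{3246553135}$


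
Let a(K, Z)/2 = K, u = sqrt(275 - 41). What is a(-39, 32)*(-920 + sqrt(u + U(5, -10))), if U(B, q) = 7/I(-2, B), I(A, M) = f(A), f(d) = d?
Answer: 71760 - 39*sqrt(-14 + 12*sqrt(26)) ≈ 71492.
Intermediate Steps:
u = 3*sqrt(26) (u = sqrt(234) = 3*sqrt(26) ≈ 15.297)
a(K, Z) = 2*K
I(A, M) = A
U(B, q) = -7/2 (U(B, q) = 7/(-2) = 7*(-1/2) = -7/2)
a(-39, 32)*(-920 + sqrt(u + U(5, -10))) = (2*(-39))*(-920 + sqrt(3*sqrt(26) - 7/2)) = -78*(-920 + sqrt(-7/2 + 3*sqrt(26))) = 71760 - 78*sqrt(-7/2 + 3*sqrt(26))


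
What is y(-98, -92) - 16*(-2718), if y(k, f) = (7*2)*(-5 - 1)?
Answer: 43404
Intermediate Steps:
y(k, f) = -84 (y(k, f) = 14*(-6) = -84)
y(-98, -92) - 16*(-2718) = -84 - 16*(-2718) = -84 - 1*(-43488) = -84 + 43488 = 43404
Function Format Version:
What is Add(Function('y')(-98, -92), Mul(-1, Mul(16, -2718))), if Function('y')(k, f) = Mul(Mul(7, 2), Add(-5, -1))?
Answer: 43404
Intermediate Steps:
Function('y')(k, f) = -84 (Function('y')(k, f) = Mul(14, -6) = -84)
Add(Function('y')(-98, -92), Mul(-1, Mul(16, -2718))) = Add(-84, Mul(-1, Mul(16, -2718))) = Add(-84, Mul(-1, -43488)) = Add(-84, 43488) = 43404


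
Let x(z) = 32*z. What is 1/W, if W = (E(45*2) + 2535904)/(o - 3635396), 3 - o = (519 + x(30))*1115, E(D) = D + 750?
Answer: -2642239/1268372 ≈ -2.0832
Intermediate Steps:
E(D) = 750 + D
o = -1649082 (o = 3 - (519 + 32*30)*1115 = 3 - (519 + 960)*1115 = 3 - 1479*1115 = 3 - 1*1649085 = 3 - 1649085 = -1649082)
W = -1268372/2642239 (W = ((750 + 45*2) + 2535904)/(-1649082 - 3635396) = ((750 + 90) + 2535904)/(-5284478) = (840 + 2535904)*(-1/5284478) = 2536744*(-1/5284478) = -1268372/2642239 ≈ -0.48004)
1/W = 1/(-1268372/2642239) = -2642239/1268372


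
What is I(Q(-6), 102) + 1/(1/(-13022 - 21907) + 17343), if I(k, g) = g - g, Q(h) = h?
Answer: 34929/605773646 ≈ 5.7660e-5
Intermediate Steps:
I(k, g) = 0
I(Q(-6), 102) + 1/(1/(-13022 - 21907) + 17343) = 0 + 1/(1/(-13022 - 21907) + 17343) = 0 + 1/(1/(-34929) + 17343) = 0 + 1/(-1/34929 + 17343) = 0 + 1/(605773646/34929) = 0 + 34929/605773646 = 34929/605773646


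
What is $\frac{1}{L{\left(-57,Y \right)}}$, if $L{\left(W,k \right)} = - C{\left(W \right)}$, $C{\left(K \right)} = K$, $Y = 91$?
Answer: $\frac{1}{57} \approx 0.017544$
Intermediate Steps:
$L{\left(W,k \right)} = - W$
$\frac{1}{L{\left(-57,Y \right)}} = \frac{1}{\left(-1\right) \left(-57\right)} = \frac{1}{57}$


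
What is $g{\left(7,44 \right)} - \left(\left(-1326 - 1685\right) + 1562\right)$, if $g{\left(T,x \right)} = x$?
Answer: $1493$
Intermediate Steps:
$g{\left(7,44 \right)} - \left(\left(-1326 - 1685\right) + 1562\right) = 44 - \left(\left(-1326 - 1685\right) + 1562\right) = 44 - \left(-3011 + 1562\right) = 44 - -1449 = 44 + 1449 = 1493$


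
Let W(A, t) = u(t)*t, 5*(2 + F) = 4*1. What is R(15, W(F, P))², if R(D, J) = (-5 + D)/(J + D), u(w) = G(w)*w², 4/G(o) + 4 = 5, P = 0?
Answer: 4/9 ≈ 0.44444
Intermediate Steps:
F = -6/5 (F = -2 + (4*1)/5 = -2 + (⅕)*4 = -2 + ⅘ = -6/5 ≈ -1.2000)
G(o) = 4 (G(o) = 4/(-4 + 5) = 4/1 = 4*1 = 4)
u(w) = 4*w²
W(A, t) = 4*t³ (W(A, t) = (4*t²)*t = 4*t³)
R(D, J) = (-5 + D)/(D + J)
R(15, W(F, P))² = ((-5 + 15)/(15 + 4*0³))² = (10/(15 + 4*0))² = (10/(15 + 0))² = (10/15)² = ((1/15)*10)² = (⅔)² = 4/9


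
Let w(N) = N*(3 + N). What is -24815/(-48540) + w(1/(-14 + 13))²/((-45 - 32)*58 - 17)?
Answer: 22210297/43520964 ≈ 0.51034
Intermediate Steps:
-24815/(-48540) + w(1/(-14 + 13))²/((-45 - 32)*58 - 17) = -24815/(-48540) + ((3 + 1/(-14 + 13))/(-14 + 13))²/((-45 - 32)*58 - 17) = -24815*(-1/48540) + ((3 + 1/(-1))/(-1))²/(-77*58 - 17) = 4963/9708 + (-(3 - 1))²/(-4466 - 17) = 4963/9708 + (-1*2)²/(-4483) = 4963/9708 + (-2)²*(-1/4483) = 4963/9708 + 4*(-1/4483) = 4963/9708 - 4/4483 = 22210297/43520964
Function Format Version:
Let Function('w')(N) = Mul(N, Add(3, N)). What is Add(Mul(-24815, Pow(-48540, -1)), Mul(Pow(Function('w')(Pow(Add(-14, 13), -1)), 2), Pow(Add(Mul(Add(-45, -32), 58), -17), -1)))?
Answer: Rational(22210297, 43520964) ≈ 0.51034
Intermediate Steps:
Add(Mul(-24815, Pow(-48540, -1)), Mul(Pow(Function('w')(Pow(Add(-14, 13), -1)), 2), Pow(Add(Mul(Add(-45, -32), 58), -17), -1))) = Add(Mul(-24815, Pow(-48540, -1)), Mul(Pow(Mul(Pow(Add(-14, 13), -1), Add(3, Pow(Add(-14, 13), -1))), 2), Pow(Add(Mul(Add(-45, -32), 58), -17), -1))) = Add(Mul(-24815, Rational(-1, 48540)), Mul(Pow(Mul(Pow(-1, -1), Add(3, Pow(-1, -1))), 2), Pow(Add(Mul(-77, 58), -17), -1))) = Add(Rational(4963, 9708), Mul(Pow(Mul(-1, Add(3, -1)), 2), Pow(Add(-4466, -17), -1))) = Add(Rational(4963, 9708), Mul(Pow(Mul(-1, 2), 2), Pow(-4483, -1))) = Add(Rational(4963, 9708), Mul(Pow(-2, 2), Rational(-1, 4483))) = Add(Rational(4963, 9708), Mul(4, Rational(-1, 4483))) = Add(Rational(4963, 9708), Rational(-4, 4483)) = Rational(22210297, 43520964)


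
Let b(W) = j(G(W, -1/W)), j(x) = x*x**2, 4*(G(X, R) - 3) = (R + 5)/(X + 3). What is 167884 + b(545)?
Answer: 4473119388407856516781/26639813633896000 ≈ 1.6791e+5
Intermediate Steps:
G(X, R) = 3 + (5 + R)/(4*(3 + X)) (G(X, R) = 3 + ((R + 5)/(X + 3))/4 = 3 + ((5 + R)/(3 + X))/4 = 3 + (5 + R)/(4*(3 + X)))
j(x) = x**3
b(W) = (41 - 1/W + 12*W)**3/(64*(3 + W)**3) (b(W) = ((41 - 1/W + 12*W)/(4*(3 + W)))**3 = (41 - 1/W + 12*W)**3/(64*(3 + W)**3))
167884 + b(545) = 167884 + (1/64)*(-1 + 545*(41 + 12*545))**3/(545**3*(3 + 545)**3) = 167884 + (1/64)*(1/161878625)*(-1 + 545*(41 + 6540))**3/548**3 = 167884 + (1/64)*(1/161878625)*(-1 + 545*6581)**3*(1/164566592) = 167884 + (1/64)*(1/161878625)*(-1 + 3586645)**3*(1/164566592) = 167884 + (1/64)*(1/161878625)*3586644**3*(1/164566592) = 167884 + (1/64)*(1/161878625)*46138642871068977984*(1/164566592) = 167884 + 720916294860452781/26639813633896000 = 4473119388407856516781/26639813633896000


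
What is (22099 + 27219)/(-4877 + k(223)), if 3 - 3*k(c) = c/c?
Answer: -147954/14629 ≈ -10.114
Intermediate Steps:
k(c) = 2/3 (k(c) = 1 - c/(3*c) = 1 - 1/3*1 = 1 - 1/3 = 2/3)
(22099 + 27219)/(-4877 + k(223)) = (22099 + 27219)/(-4877 + 2/3) = 49318/(-14629/3) = 49318*(-3/14629) = -147954/14629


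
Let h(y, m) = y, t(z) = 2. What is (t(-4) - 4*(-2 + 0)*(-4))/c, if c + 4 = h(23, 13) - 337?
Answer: 5/53 ≈ 0.094340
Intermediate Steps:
c = -318 (c = -4 + (23 - 337) = -4 - 314 = -318)
(t(-4) - 4*(-2 + 0)*(-4))/c = (2 - 4*(-2 + 0)*(-4))/(-318) = (2 - 4*(-2)*(-4))*(-1/318) = (2 + 8*(-4))*(-1/318) = (2 - 32)*(-1/318) = -30*(-1/318) = 5/53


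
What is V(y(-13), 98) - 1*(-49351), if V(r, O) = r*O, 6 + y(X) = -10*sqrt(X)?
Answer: 48763 - 980*I*sqrt(13) ≈ 48763.0 - 3533.4*I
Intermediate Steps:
y(X) = -6 - 10*sqrt(X)
V(r, O) = O*r
V(y(-13), 98) - 1*(-49351) = 98*(-6 - 10*I*sqrt(13)) - 1*(-49351) = 98*(-6 - 10*I*sqrt(13)) + 49351 = (-588 - 980*I*sqrt(13)) + 49351 = 48763 - 980*I*sqrt(13)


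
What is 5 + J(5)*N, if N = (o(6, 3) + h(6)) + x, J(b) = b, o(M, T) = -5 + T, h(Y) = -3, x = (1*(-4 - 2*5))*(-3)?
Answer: 190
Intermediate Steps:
x = 42 (x = (1*(-4 - 10))*(-3) = (1*(-14))*(-3) = -14*(-3) = 42)
N = 37 (N = ((-5 + 3) - 3) + 42 = (-2 - 3) + 42 = -5 + 42 = 37)
5 + J(5)*N = 5 + 5*37 = 5 + 185 = 190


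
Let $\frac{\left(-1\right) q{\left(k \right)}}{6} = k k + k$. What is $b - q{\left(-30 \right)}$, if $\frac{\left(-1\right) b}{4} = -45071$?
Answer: $185504$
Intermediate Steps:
$q{\left(k \right)} = - 6 k - 6 k^{2}$ ($q{\left(k \right)} = - 6 \left(k k + k\right) = - 6 \left(k^{2} + k\right) = - 6 \left(k + k^{2}\right) = - 6 k - 6 k^{2}$)
$b = 180284$ ($b = \left(-4\right) \left(-45071\right) = 180284$)
$b - q{\left(-30 \right)} = 180284 - \left(-6\right) \left(-30\right) \left(1 - 30\right) = 180284 - \left(-6\right) \left(-30\right) \left(-29\right) = 180284 - -5220 = 180284 + 5220 = 185504$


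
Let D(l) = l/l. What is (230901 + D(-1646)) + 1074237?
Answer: 1305139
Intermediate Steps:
D(l) = 1
(230901 + D(-1646)) + 1074237 = (230901 + 1) + 1074237 = 230902 + 1074237 = 1305139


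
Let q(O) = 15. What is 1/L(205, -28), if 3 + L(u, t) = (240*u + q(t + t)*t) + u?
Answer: 1/48982 ≈ 2.0416e-5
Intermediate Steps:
L(u, t) = -3 + 15*t + 241*u (L(u, t) = -3 + ((240*u + 15*t) + u) = -3 + ((15*t + 240*u) + u) = -3 + (15*t + 241*u) = -3 + 15*t + 241*u)
1/L(205, -28) = 1/(-3 + 15*(-28) + 241*205) = 1/(-3 - 420 + 49405) = 1/48982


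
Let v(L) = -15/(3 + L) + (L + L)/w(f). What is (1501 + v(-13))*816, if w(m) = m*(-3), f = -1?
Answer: 1218968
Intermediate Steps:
w(m) = -3*m
v(L) = -15/(3 + L) + 2*L/3 (v(L) = -15/(3 + L) + (L + L)/((-3*(-1))) = -15/(3 + L) + (2*L)/3 = -15/(3 + L) + (2*L)*(⅓) = -15/(3 + L) + 2*L/3)
(1501 + v(-13))*816 = (1501 + (-45 + 2*(-13)² + 6*(-13))/(3*(3 - 13)))*816 = (1501 + (⅓)*(-45 + 2*169 - 78)/(-10))*816 = (1501 + (⅓)*(-⅒)*(-45 + 338 - 78))*816 = (1501 + (⅓)*(-⅒)*215)*816 = (1501 - 43/6)*816 = (8963/6)*816 = 1218968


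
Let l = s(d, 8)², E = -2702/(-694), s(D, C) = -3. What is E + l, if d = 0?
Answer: 4474/347 ≈ 12.893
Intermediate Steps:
E = 1351/347 (E = -2702*(-1/694) = 1351/347 ≈ 3.8934)
l = 9 (l = (-3)² = 9)
E + l = 1351/347 + 9 = 4474/347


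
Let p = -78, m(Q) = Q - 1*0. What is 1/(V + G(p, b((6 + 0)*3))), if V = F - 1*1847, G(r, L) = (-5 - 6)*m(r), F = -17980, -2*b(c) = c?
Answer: -1/18969 ≈ -5.2718e-5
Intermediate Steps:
b(c) = -c/2
m(Q) = Q (m(Q) = Q + 0 = Q)
G(r, L) = -11*r (G(r, L) = (-5 - 6)*r = -11*r)
V = -19827 (V = -17980 - 1*1847 = -17980 - 1847 = -19827)
1/(V + G(p, b((6 + 0)*3))) = 1/(-19827 - 11*(-78)) = 1/(-19827 + 858) = 1/(-18969) = -1/18969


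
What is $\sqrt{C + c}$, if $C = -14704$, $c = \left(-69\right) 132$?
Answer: $2 i \sqrt{5953} \approx 154.31 i$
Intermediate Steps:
$c = -9108$
$\sqrt{C + c} = \sqrt{-14704 - 9108} = \sqrt{-23812} = 2 i \sqrt{5953}$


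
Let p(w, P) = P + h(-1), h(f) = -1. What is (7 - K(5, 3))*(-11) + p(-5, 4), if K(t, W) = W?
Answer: -41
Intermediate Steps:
p(w, P) = -1 + P (p(w, P) = P - 1 = -1 + P)
(7 - K(5, 3))*(-11) + p(-5, 4) = (7 - 1*3)*(-11) + (-1 + 4) = (7 - 3)*(-11) + 3 = 4*(-11) + 3 = -44 + 3 = -41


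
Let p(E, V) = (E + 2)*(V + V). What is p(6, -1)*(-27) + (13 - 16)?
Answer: 429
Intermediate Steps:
p(E, V) = 2*V*(2 + E) (p(E, V) = (2 + E)*(2*V) = 2*V*(2 + E))
p(6, -1)*(-27) + (13 - 16) = (2*(-1)*(2 + 6))*(-27) + (13 - 16) = (2*(-1)*8)*(-27) - 3 = -16*(-27) - 3 = 432 - 3 = 429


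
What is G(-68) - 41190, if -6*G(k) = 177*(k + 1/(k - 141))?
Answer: -16378853/418 ≈ -39184.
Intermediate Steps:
G(k) = -59*k/2 - 59/(2*(-141 + k)) (G(k) = -59*(k + 1/(k - 141))/2 = -59*(k + 1/(-141 + k))/2 = -(177*k + 177/(-141 + k))/6 = -59*k/2 - 59/(2*(-141 + k)))
G(-68) - 41190 = 59*(-1 - 1*(-68)**2 + 141*(-68))/(2*(-141 - 68)) - 41190 = (59/2)*(-1 - 1*4624 - 9588)/(-209) - 41190 = (59/2)*(-1/209)*(-1 - 4624 - 9588) - 41190 = (59/2)*(-1/209)*(-14213) - 41190 = 838567/418 - 41190 = -16378853/418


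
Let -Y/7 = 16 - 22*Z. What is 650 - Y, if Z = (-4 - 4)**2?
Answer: -9094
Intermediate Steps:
Z = 64 (Z = (-8)**2 = 64)
Y = 9744 (Y = -7*(16 - 22*64) = -7*(16 - 1408) = -7*(-1392) = 9744)
650 - Y = 650 - 1*9744 = 650 - 9744 = -9094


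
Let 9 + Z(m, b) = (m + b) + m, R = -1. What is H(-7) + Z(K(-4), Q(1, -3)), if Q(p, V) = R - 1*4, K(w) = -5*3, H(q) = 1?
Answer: -43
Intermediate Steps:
K(w) = -15
Q(p, V) = -5 (Q(p, V) = -1 - 1*4 = -1 - 4 = -5)
Z(m, b) = -9 + b + 2*m (Z(m, b) = -9 + ((m + b) + m) = -9 + ((b + m) + m) = -9 + (b + 2*m) = -9 + b + 2*m)
H(-7) + Z(K(-4), Q(1, -3)) = 1 + (-9 - 5 + 2*(-15)) = 1 + (-9 - 5 - 30) = 1 - 44 = -43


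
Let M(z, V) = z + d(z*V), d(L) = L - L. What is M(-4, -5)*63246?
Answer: -252984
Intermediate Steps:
d(L) = 0
M(z, V) = z (M(z, V) = z + 0 = z)
M(-4, -5)*63246 = -4*63246 = -252984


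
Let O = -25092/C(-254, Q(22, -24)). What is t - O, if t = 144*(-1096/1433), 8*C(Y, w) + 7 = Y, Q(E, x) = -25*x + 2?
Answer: -36538528/41557 ≈ -879.24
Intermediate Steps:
Q(E, x) = 2 - 25*x
C(Y, w) = -7/8 + Y/8
t = -157824/1433 (t = 144*(-1096*1/1433) = 144*(-1096/1433) = -157824/1433 ≈ -110.14)
O = 22304/29 (O = -25092/(-7/8 + (1/8)*(-254)) = -25092/(-7/8 - 127/4) = -25092/(-261/8) = -25092*(-8/261) = 22304/29 ≈ 769.10)
t - O = -157824/1433 - 1*22304/29 = -157824/1433 - 22304/29 = -36538528/41557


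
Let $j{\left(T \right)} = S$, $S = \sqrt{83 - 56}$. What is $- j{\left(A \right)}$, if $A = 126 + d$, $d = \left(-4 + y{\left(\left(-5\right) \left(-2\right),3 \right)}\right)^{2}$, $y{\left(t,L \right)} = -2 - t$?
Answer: $- 3 \sqrt{3} \approx -5.1962$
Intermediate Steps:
$S = 3 \sqrt{3}$ ($S = \sqrt{27} = 3 \sqrt{3} \approx 5.1962$)
$d = 256$ ($d = \left(-4 - \left(2 - -10\right)\right)^{2} = \left(-4 - 12\right)^{2} = \left(-16\right)^{2} = 256$)
$A = 382$ ($A = 126 + 256 = 382$)
$j{\left(T \right)} = 3 \sqrt{3}$
$- j{\left(A \right)} = - 3 \sqrt{3}$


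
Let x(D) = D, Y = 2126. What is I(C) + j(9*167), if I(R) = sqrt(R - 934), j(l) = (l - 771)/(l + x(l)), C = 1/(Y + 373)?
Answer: 122/501 + I*sqrt(119037315)/357 ≈ 0.24351 + 30.561*I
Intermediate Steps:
C = 1/2499 (C = 1/(2126 + 373) = 1/2499 ≈ 0.00040016)
j(l) = (-771 + l)/(2*l) (j(l) = (l - 771)/(l + l) = (-771 + l)/((2*l)) = (-771 + l)*(1/(2*l)) = (-771 + l)/(2*l))
I(R) = sqrt(-934 + R)
I(C) + j(9*167) = sqrt(-934 + 1/2499) + (-771 + 9*167)/(2*((9*167))) = sqrt(-2334065/2499) + (1/2)*(-771 + 1503)/1503 = I*sqrt(119037315)/357 + (1/2)*(1/1503)*732 = I*sqrt(119037315)/357 + 122/501 = 122/501 + I*sqrt(119037315)/357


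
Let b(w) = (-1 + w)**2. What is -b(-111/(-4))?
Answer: -11449/16 ≈ -715.56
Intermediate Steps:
-b(-111/(-4)) = -(-1 - 111/(-4))**2 = -(-1 - 111*(-1)/4)**2 = -(-1 - 111*(-1/4))**2 = -(-1 + 111/4)**2 = -(107/4)**2 = -1*11449/16 = -11449/16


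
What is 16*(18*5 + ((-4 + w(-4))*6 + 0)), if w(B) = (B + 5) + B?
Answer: 768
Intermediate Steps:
w(B) = 5 + 2*B (w(B) = (5 + B) + B = 5 + 2*B)
16*(18*5 + ((-4 + w(-4))*6 + 0)) = 16*(18*5 + ((-4 + (5 + 2*(-4)))*6 + 0)) = 16*(90 + ((-4 + (5 - 8))*6 + 0)) = 16*(90 + ((-4 - 3)*6 + 0)) = 16*(90 + (-7*6 + 0)) = 16*(90 + (-42 + 0)) = 16*(90 - 42) = 16*48 = 768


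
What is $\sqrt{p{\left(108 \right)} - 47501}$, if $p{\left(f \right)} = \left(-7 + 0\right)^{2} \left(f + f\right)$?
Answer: $i \sqrt{36917} \approx 192.14 i$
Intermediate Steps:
$p{\left(f \right)} = 98 f$ ($p{\left(f \right)} = \left(-7\right)^{2} \cdot 2 f = 49 \cdot 2 f = 98 f$)
$\sqrt{p{\left(108 \right)} - 47501} = \sqrt{98 \cdot 108 - 47501} = \sqrt{10584 - 47501} = \sqrt{-36917} = i \sqrt{36917}$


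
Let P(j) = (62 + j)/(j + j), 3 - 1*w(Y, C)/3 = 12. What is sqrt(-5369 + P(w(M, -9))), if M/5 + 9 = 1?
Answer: I*sqrt(1739766)/18 ≈ 73.278*I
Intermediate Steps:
M = -40 (M = -45 + 5*1 = -45 + 5 = -40)
w(Y, C) = -27 (w(Y, C) = 9 - 3*12 = 9 - 36 = -27)
P(j) = (62 + j)/(2*j) (P(j) = (62 + j)/((2*j)) = (62 + j)*(1/(2*j)) = (62 + j)/(2*j))
sqrt(-5369 + P(w(M, -9))) = sqrt(-5369 + (1/2)*(62 - 27)/(-27)) = sqrt(-5369 + (1/2)*(-1/27)*35) = sqrt(-5369 - 35/54) = sqrt(-289961/54) = I*sqrt(1739766)/18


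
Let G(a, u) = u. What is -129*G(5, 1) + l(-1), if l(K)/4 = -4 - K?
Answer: -141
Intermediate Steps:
l(K) = -16 - 4*K (l(K) = 4*(-4 - K) = -16 - 4*K)
-129*G(5, 1) + l(-1) = -129*1 + (-16 - 4*(-1)) = -129 + (-16 + 4) = -129 - 12 = -141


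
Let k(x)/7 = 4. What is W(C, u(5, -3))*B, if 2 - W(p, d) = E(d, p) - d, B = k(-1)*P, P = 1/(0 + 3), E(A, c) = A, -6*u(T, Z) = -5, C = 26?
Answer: 56/3 ≈ 18.667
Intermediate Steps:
u(T, Z) = 5/6 (u(T, Z) = -1/6*(-5) = 5/6)
k(x) = 28 (k(x) = 7*4 = 28)
P = 1/3 ≈ 0.33333
B = 28/3 (B = 28*(1/3) = 28/3 ≈ 9.3333)
W(p, d) = 2 (W(p, d) = 2 - (d - d) = 2 - 1*0 = 2 + 0 = 2)
W(C, u(5, -3))*B = 2*(28/3) = 56/3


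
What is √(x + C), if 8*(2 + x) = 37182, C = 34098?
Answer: 5*√6199/2 ≈ 196.83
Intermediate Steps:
x = 18583/4 (x = -2 + (⅛)*37182 = -2 + 18591/4 = 18583/4 ≈ 4645.8)
√(x + C) = √(18583/4 + 34098) = √(154975/4) = 5*√6199/2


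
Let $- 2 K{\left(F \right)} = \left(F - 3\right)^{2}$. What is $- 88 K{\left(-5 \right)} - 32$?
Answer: $2784$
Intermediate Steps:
$K{\left(F \right)} = - \frac{\left(-3 + F\right)^{2}}{2}$ ($K{\left(F \right)} = - \frac{\left(F - 3\right)^{2}}{2} = - \frac{\left(-3 + F\right)^{2}}{2}$)
$- 88 K{\left(-5 \right)} - 32 = - 88 \left(- \frac{\left(-3 - 5\right)^{2}}{2}\right) - 32 = - 88 \left(- \frac{\left(-8\right)^{2}}{2}\right) - 32 = - 88 \left(\left(- \frac{1}{2}\right) 64\right) - 32 = \left(-88\right) \left(-32\right) - 32 = 2816 - 32 = 2784$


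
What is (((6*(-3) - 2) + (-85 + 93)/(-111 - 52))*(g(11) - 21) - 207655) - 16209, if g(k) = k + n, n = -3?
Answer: -36447348/163 ≈ -2.2360e+5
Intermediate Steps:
g(k) = -3 + k (g(k) = k - 3 = -3 + k)
(((6*(-3) - 2) + (-85 + 93)/(-111 - 52))*(g(11) - 21) - 207655) - 16209 = (((6*(-3) - 2) + (-85 + 93)/(-111 - 52))*((-3 + 11) - 21) - 207655) - 16209 = (((-18 - 2) + 8/(-163))*(8 - 21) - 207655) - 16209 = ((-20 + 8*(-1/163))*(-13) - 207655) - 16209 = ((-20 - 8/163)*(-13) - 207655) - 16209 = (-3268/163*(-13) - 207655) - 16209 = (42484/163 - 207655) - 16209 = -33805281/163 - 16209 = -36447348/163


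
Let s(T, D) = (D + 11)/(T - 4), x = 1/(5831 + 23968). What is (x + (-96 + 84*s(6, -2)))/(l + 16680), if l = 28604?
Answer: 8403319/1349417916 ≈ 0.0062274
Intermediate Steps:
x = 1/29799 ≈ 3.3558e-5
s(T, D) = (11 + D)/(-4 + T)
(x + (-96 + 84*s(6, -2)))/(l + 16680) = (1/29799 + (-96 + 84*((11 - 2)/(-4 + 6))))/(28604 + 16680) = (1/29799 + (-96 + 84*(9/2)))/45284 = (1/29799 + (-96 + 84*((½)*9)))*(1/45284) = (1/29799 + (-96 + 84*(9/2)))*(1/45284) = (1/29799 + (-96 + 378))*(1/45284) = (1/29799 + 282)*(1/45284) = (8403319/29799)*(1/45284) = 8403319/1349417916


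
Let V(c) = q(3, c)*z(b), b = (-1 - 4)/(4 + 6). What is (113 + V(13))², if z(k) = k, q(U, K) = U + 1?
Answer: 12321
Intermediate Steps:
q(U, K) = 1 + U
b = -½ (b = -5/10 = -5*⅒ = -½ ≈ -0.50000)
V(c) = -2 (V(c) = (1 + 3)*(-½) = 4*(-½) = -2)
(113 + V(13))² = (113 - 2)² = 111² = 12321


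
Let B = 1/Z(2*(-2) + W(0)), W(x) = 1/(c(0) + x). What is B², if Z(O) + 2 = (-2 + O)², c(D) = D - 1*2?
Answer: 16/25921 ≈ 0.00061726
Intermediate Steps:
c(D) = -2 + D (c(D) = D - 2 = -2 + D)
W(x) = 1/(-2 + x) (W(x) = 1/((-2 + 0) + x) = 1/(-2 + x))
Z(O) = -2 + (-2 + O)²
B = 4/161 (B = 1/(-2 + (-2 + (2*(-2) + 1/(-2 + 0)))²) = 1/(-2 + (-2 + (-4 + 1/(-2)))²) = 1/(-2 + (-2 + (-4 - ½))²) = 1/(-2 + (-2 - 9/2)²) = 1/(-2 + (-13/2)²) = 1/(-2 + 169/4) = 1/(161/4) = 4/161 ≈ 0.024845)
B² = (4/161)² = 16/25921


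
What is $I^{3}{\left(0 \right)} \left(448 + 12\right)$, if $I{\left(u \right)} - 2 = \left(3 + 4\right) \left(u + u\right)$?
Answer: $3680$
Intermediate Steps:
$I{\left(u \right)} = 2 + 14 u$ ($I{\left(u \right)} = 2 + \left(3 + 4\right) \left(u + u\right) = 2 + 7 \cdot 2 u = 2 + 14 u$)
$I^{3}{\left(0 \right)} \left(448 + 12\right) = \left(2 + 14 \cdot 0\right)^{3} \left(448 + 12\right) = \left(2 + 0\right)^{3} \cdot 460 = 2^{3} \cdot 460 = 8 \cdot 460 = 3680$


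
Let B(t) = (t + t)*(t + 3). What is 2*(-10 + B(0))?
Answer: -20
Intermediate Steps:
B(t) = 2*t*(3 + t) (B(t) = (2*t)*(3 + t) = 2*t*(3 + t))
2*(-10 + B(0)) = 2*(-10 + 2*0*(3 + 0)) = 2*(-10 + 2*0*3) = 2*(-10 + 0) = 2*(-10) = -20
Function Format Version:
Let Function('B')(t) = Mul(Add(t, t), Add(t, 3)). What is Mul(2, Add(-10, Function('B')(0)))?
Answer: -20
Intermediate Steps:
Function('B')(t) = Mul(2, t, Add(3, t)) (Function('B')(t) = Mul(Mul(2, t), Add(3, t)) = Mul(2, t, Add(3, t)))
Mul(2, Add(-10, Function('B')(0))) = Mul(2, Add(-10, Mul(2, 0, Add(3, 0)))) = Mul(2, Add(-10, Mul(2, 0, 3))) = Mul(2, Add(-10, 0)) = Mul(2, -10) = -20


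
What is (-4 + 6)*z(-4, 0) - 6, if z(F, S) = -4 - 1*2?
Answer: -18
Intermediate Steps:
z(F, S) = -6 (z(F, S) = -4 - 2 = -6)
(-4 + 6)*z(-4, 0) - 6 = (-4 + 6)*(-6) - 6 = 2*(-6) - 6 = -12 - 6 = -18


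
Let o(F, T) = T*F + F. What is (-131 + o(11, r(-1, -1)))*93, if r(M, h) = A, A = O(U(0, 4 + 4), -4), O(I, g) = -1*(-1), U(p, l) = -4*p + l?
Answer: -10137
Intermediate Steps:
U(p, l) = l - 4*p
O(I, g) = 1
A = 1
r(M, h) = 1
o(F, T) = F + F*T (o(F, T) = F*T + F = F + F*T)
(-131 + o(11, r(-1, -1)))*93 = (-131 + 11*(1 + 1))*93 = (-131 + 11*2)*93 = (-131 + 22)*93 = -109*93 = -10137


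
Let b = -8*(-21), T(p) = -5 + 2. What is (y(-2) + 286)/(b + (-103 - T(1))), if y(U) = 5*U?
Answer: 69/17 ≈ 4.0588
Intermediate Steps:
T(p) = -3
b = 168
(y(-2) + 286)/(b + (-103 - T(1))) = (5*(-2) + 286)/(168 + (-103 - 1*(-3))) = (-10 + 286)/(168 + (-103 + 3)) = 276/(168 - 100) = 276/68 = 276*(1/68) = 69/17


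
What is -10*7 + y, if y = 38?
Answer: -32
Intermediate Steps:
-10*7 + y = -10*7 + 38 = -70 + 38 = -32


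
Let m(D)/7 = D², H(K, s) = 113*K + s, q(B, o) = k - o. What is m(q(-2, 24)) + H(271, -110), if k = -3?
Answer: 35616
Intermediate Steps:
q(B, o) = -3 - o
H(K, s) = s + 113*K
m(D) = 7*D²
m(q(-2, 24)) + H(271, -110) = 7*(-3 - 1*24)² + (-110 + 113*271) = 7*(-3 - 24)² + (-110 + 30623) = 7*(-27)² + 30513 = 7*729 + 30513 = 5103 + 30513 = 35616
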